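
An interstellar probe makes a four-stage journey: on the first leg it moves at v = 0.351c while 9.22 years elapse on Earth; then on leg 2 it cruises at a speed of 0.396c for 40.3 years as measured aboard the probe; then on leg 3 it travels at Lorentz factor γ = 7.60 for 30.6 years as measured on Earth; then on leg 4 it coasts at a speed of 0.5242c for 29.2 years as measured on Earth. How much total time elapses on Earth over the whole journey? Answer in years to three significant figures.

Leg 1: 9.22 years is already measured on Earth.
Leg 2: γ = 1/√(1 − 0.396²) = 1/√0.8432 = 1.089; Δt_2 = 1.089 × 40.3 = 43.89 years.
Leg 3: 30.6 years is already measured on Earth.
Leg 4: 29.2 years is already measured on Earth.
Total: 9.220 + 43.89 + 30.60 + 29.20 years.

Δt = 113 years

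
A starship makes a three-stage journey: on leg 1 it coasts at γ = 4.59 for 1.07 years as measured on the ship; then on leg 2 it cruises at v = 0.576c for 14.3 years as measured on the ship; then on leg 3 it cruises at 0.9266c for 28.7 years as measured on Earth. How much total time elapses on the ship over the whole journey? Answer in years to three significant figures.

Leg 1: 1.07 years is already measured on the ship.
Leg 2: 14.3 years is already measured on the ship.
Leg 3: γ = 1/√(1 − 0.9266²) = 1/√0.1414 = 2.659; τ_3 = 28.7/2.659 = 10.79 years.
Total: 1.070 + 14.30 + 10.79 years.

τ = 26.2 years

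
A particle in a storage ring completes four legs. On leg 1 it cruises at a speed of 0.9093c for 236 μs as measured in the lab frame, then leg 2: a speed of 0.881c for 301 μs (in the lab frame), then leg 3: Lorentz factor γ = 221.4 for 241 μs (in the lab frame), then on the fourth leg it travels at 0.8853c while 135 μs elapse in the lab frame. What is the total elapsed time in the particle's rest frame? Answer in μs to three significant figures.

τ = 304 μs

Leg 1: γ = 1/√(1 − 0.9093²) = 1/√0.1732 = 2.403; τ_1 = 236/2.403 = 98.21 μs.
Leg 2: γ = 1/√(1 − 0.881²) = 1/√0.2238 = 2.114; τ_2 = 301/2.114 = 142.4 μs.
Leg 3: γ = 221.4; τ_3 = 241/221.4 = 1.089 μs.
Leg 4: γ = 1/√(1 − 0.8853²) = 1/√0.2162 = 2.150; τ_4 = 135/2.150 = 62.78 μs.
Total: 98.21 + 142.4 + 1.089 + 62.78 μs.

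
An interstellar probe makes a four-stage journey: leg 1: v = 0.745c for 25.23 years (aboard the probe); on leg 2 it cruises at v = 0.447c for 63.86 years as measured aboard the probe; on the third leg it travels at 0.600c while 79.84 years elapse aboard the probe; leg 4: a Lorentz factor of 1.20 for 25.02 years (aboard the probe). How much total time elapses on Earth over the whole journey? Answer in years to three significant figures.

Δt = 239 years

Leg 1: γ = 1/√(1 − 0.745²) = 1/√0.4450 = 1.499; Δt_1 = 1.499 × 25.23 = 37.82 years.
Leg 2: γ = 1/√(1 − 0.447²) = 1/√0.8002 = 1.118; Δt_2 = 1.118 × 63.86 = 71.39 years.
Leg 3: γ = 1/√(1 − 0.600²) = 5/4 = 1.250; Δt_3 = 1.250 × 79.84 = 99.80 years.
Leg 4: γ = 1.20; Δt_4 = 1.200 × 25.02 = 30.02 years.
Total: 37.82 + 71.39 + 99.80 + 30.02 years.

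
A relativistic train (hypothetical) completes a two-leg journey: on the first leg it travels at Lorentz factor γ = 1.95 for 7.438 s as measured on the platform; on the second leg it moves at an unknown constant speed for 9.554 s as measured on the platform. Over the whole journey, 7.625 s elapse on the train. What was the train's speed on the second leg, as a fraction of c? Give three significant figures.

Leg 1: γ = 1.95; τ_1 = 7.438/1.950 = 3.814 s.
Leg 2: speed unknown; τ_2 = 9.554/γ_2.
Total proper time: 3.814 + τ_2 = 7.625, so τ_2 = 7.625 − 3.814 = 3.811 s.
γ_2 = 9.554/3.811 = 2.507; β = √(1 − 1/γ²) = √0.8409.

β = 0.917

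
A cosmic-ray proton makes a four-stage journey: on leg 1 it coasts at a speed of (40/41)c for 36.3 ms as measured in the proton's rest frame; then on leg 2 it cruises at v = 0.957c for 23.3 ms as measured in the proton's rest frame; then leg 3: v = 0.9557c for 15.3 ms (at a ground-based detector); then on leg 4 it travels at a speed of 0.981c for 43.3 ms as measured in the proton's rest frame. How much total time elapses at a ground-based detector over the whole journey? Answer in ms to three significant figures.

Leg 1: γ = 1/√(1 − (40/41)²) = 41/9 ≈ 4.556; Δt_1 = 4.556 × 36.3 = 165.4 ms.
Leg 2: γ = 1/√(1 − 0.957²) = 1/√0.08415 = 3.447; Δt_2 = 3.447 × 23.3 = 80.32 ms.
Leg 3: 15.3 ms is already measured at a ground-based detector.
Leg 4: γ = 1/√(1 − 0.981²) = 1/√0.03764 = 5.154; Δt_4 = 5.154 × 43.3 = 223.2 ms.
Total: 165.4 + 80.32 + 15.30 + 223.2 ms.

Δt = 484 ms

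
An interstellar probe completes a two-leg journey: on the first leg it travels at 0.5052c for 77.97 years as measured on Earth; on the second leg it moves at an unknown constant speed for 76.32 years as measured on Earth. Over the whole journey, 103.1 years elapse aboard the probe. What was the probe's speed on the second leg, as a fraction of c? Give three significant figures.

Leg 1: γ = 1/√(1 − 0.5052²) = 1/√0.7448 = 1.159; τ_1 = 77.97/1.159 = 67.29 years.
Leg 2: speed unknown; τ_2 = 76.32/γ_2.
Total proper time: 67.29 + τ_2 = 103.1, so τ_2 = 103.1 − 67.29 = 35.81 years.
γ_2 = 76.32/35.81 = 2.131; β = √(1 − 1/γ²) = √0.7798.

β = 0.883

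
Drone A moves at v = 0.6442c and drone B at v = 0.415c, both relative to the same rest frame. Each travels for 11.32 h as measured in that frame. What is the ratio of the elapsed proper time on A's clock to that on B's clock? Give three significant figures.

τ_A/τ_B = 0.841

A: γ = 1/√(1 − 0.6442²) = 1/√0.5850 = 1.307. B: γ = 1/√(1 − 0.415²) = 1/√0.8278 = 1.099.
τ_A/τ_B = γ_B/γ_A = 1.099/1.307 = 0.8407, so τ_A/τ_B = 0.8407.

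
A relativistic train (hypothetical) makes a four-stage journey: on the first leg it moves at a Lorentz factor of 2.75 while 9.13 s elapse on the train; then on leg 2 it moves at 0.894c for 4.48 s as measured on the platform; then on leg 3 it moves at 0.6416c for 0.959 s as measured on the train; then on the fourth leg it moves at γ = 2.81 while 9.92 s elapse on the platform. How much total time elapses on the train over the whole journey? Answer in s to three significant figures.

τ = 15.6 s

Leg 1: 9.13 s is already measured on the train.
Leg 2: γ = 1/√(1 − 0.894²) = 1/√0.2008 = 2.232; τ_2 = 4.48/2.232 = 2.007 s.
Leg 3: 0.959 s is already measured on the train.
Leg 4: γ = 2.81; τ_4 = 9.92/2.810 = 3.530 s.
Total: 9.130 + 2.007 + 0.9590 + 3.530 s.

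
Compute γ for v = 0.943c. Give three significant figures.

γ = 1/√(1 − 0.943²) = 1/√0.1108 = 3.005

γ = 3.00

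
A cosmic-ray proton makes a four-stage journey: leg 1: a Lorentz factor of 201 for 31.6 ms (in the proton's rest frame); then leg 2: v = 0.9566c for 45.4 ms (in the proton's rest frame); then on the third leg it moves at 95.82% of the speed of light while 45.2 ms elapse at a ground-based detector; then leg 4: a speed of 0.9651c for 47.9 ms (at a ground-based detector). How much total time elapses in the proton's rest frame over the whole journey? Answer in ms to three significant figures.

τ = 102 ms

Leg 1: 31.6 ms is already measured in the proton's rest frame.
Leg 2: 45.4 ms is already measured in the proton's rest frame.
Leg 3: β = 0.9582; γ = 1/√(1 − 0.9582²) = 1/√0.08185 = 3.495; τ_3 = 45.2/3.495 = 12.93 ms.
Leg 4: γ = 1/√(1 − 0.9651²) = 1/√0.06858 = 3.819; τ_4 = 47.9/3.819 = 12.54 ms.
Total: 31.60 + 45.40 + 12.93 + 12.54 ms.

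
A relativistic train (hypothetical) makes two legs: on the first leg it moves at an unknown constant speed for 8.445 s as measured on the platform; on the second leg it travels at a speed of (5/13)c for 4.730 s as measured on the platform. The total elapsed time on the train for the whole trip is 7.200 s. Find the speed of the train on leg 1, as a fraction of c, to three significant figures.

β = 0.942

Leg 1: speed unknown; τ_1 = 8.445/γ_1.
Leg 2: γ = 1/√(1 − (5/13)²) = 13/12 ≈ 1.083; τ_2 = 4.730/1.083 = 4.366 s.
Total proper time: τ_1 + 4.366 = 7.200, so τ_1 = 7.200 − 4.366 = 2.834 s.
γ_1 = 8.445/2.834 = 2.980; β = √(1 − 1/γ²) = √0.8874.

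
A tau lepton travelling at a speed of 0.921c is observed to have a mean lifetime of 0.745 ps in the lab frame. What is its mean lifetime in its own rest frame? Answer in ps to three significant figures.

τ₀ = 0.290 ps

γ = 1/√(1 − 0.921²) = 1/√0.1518 = 2.567
The lab-frame lifetime is the dilated interval; the proper lifetime is τ₀ = Δt/γ = 0.745/2.567 ps.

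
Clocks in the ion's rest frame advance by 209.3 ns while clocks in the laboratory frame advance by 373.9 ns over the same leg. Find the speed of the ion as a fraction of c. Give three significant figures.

The proper time is measured in the ion's rest frame (both events occur at the ion's location); Δt is measured in the laboratory frame. γ = Δt/τ = 373.9/209.3 = 1.786.
β = √(1 − 1/γ²) = √(1 − 0.3133) = √0.6867

β = 0.829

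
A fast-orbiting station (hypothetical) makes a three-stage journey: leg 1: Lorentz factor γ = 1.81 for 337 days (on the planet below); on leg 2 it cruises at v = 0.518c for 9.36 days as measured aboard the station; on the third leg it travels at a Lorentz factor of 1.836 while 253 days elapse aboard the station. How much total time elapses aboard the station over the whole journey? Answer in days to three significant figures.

Leg 1: γ = 1.81; τ_1 = 337/1.810 = 186.2 days.
Leg 2: 9.36 days is already measured aboard the station.
Leg 3: 253 days is already measured aboard the station.
Total: 186.2 + 9.360 + 253.0 days.

τ = 449 days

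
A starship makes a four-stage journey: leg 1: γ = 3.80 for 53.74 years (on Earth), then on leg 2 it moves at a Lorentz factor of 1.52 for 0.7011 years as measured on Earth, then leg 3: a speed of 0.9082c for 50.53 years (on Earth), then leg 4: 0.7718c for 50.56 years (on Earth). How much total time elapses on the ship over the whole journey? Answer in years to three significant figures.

Leg 1: γ = 3.80; τ_1 = 53.74/3.800 = 14.14 years.
Leg 2: γ = 1.52; τ_2 = 0.7011/1.520 = 0.4613 years.
Leg 3: γ = 1/√(1 − 0.9082²) = 1/√0.1752 = 2.389; τ_3 = 50.53/2.389 = 21.15 years.
Leg 4: γ = 1/√(1 − 0.7718²) = 1/√0.4043 = 1.573; τ_4 = 50.56/1.573 = 32.15 years.
Total: 14.14 + 0.4613 + 21.15 + 32.15 years.

τ = 67.9 years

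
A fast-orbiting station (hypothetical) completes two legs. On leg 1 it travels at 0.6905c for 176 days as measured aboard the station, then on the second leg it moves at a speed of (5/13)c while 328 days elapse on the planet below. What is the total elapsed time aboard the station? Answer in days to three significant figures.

τ = 479 days

Leg 1: 176 days is already measured aboard the station.
Leg 2: γ = 1/√(1 − (5/13)²) = 13/12 ≈ 1.083; τ_2 = 328/1.083 = 302.8 days.
Total: 176.0 + 302.8 days.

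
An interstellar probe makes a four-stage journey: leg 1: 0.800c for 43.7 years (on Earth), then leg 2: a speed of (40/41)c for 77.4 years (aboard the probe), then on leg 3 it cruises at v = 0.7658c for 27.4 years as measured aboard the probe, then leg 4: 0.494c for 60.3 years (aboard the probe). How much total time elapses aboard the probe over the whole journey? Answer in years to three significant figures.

Leg 1: γ = 1/√(1 − 0.800²) = 5/3 ≈ 1.667; τ_1 = 43.7/1.667 = 26.22 years.
Leg 2: 77.4 years is already measured aboard the probe.
Leg 3: 27.4 years is already measured aboard the probe.
Leg 4: 60.3 years is already measured aboard the probe.
Total: 26.22 + 77.40 + 27.40 + 60.30 years.

τ = 191 years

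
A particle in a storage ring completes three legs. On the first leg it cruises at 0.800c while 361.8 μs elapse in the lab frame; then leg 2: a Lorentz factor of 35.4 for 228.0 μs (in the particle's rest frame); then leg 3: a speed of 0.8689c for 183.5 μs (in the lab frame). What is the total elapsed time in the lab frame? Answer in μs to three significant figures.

Δt = 8620 μs

Leg 1: 361.8 μs is already measured in the lab frame.
Leg 2: γ = 35.4; Δt_2 = 35.40 × 228.0 = 8071 μs.
Leg 3: 183.5 μs is already measured in the lab frame.
Total: 361.8 + 8071 + 183.5 μs.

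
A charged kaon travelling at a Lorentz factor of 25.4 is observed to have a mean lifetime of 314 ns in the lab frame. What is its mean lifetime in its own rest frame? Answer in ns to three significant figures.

τ₀ = 12.4 ns

γ = 25.4
The lab-frame lifetime is the dilated interval; the proper lifetime is τ₀ = Δt/γ = 314/25.40 ns.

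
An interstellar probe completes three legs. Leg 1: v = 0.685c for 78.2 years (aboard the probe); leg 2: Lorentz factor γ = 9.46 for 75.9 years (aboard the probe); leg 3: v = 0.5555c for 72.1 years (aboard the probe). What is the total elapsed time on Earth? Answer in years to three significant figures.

Leg 1: γ = 1/√(1 − 0.685²) = 1/√0.5308 = 1.373; Δt_1 = 1.373 × 78.2 = 107.3 years.
Leg 2: γ = 9.46; Δt_2 = 9.460 × 75.9 = 718.0 years.
Leg 3: γ = 1/√(1 − 0.5555²) = 1/√0.6914 = 1.203; Δt_3 = 1.203 × 72.1 = 86.71 years.
Total: 107.3 + 718.0 + 86.71 years.

Δt = 912 years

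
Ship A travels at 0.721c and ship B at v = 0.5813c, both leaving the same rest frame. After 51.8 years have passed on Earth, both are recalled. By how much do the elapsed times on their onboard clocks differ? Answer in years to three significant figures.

A: γ = 1/√(1 − 0.721²) = 1/√0.4802 = 1.443; τ_A = 51.8/1.443 = 35.89 years.
B: γ = 1/√(1 − 0.5813²) = 1/√0.6621 = 1.229; τ_B = 51.8/1.229 = 42.15 years.

|τ_A − τ_B| = 6.26 years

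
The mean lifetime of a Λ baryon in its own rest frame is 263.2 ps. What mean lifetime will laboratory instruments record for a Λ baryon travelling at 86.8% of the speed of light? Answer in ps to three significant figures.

Δt = 530 ps

β = 0.868; γ = 1/√(1 − 0.868²) = 1/√0.2466 = 2.014
The rest-frame lifetime is the proper time; the lab measures the dilated interval Δt = γτ₀ = 2.014 × 263.2 ps.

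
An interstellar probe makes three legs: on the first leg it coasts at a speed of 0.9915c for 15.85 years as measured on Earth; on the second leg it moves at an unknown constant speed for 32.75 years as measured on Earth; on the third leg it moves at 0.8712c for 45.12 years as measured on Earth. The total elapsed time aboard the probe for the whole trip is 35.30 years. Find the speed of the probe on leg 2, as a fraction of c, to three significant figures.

Leg 1: γ = 1/√(1 − 0.9915²) = 1/√0.01693 = 7.686; τ_1 = 15.85/7.686 = 2.062 years.
Leg 2: speed unknown; τ_2 = 32.75/γ_2.
Leg 3: γ = 1/√(1 − 0.8712²) = 1/√0.2410 = 2.037; τ_3 = 45.12/2.037 = 22.15 years.
Total proper time: 2.062 + τ_2 + 22.15 = 35.30, so τ_2 = 35.30 − 24.21 = 11.09 years.
γ_2 = 32.75/11.09 = 2.954; β = √(1 − 1/γ²) = √0.8854.

β = 0.941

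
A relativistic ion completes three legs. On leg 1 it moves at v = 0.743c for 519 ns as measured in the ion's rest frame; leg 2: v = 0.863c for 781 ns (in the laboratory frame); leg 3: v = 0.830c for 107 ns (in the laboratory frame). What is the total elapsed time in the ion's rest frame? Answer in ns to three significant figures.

Leg 1: 519 ns is already measured in the ion's rest frame.
Leg 2: γ = 1/√(1 − 0.863²) = 1/√0.2552 = 1.979; τ_2 = 781/1.979 = 394.6 ns.
Leg 3: γ = 1/√(1 − 0.830²) = 1/√0.3111 = 1.793; τ_3 = 107/1.793 = 59.68 ns.
Total: 519.0 + 394.6 + 59.68 ns.

τ = 973 ns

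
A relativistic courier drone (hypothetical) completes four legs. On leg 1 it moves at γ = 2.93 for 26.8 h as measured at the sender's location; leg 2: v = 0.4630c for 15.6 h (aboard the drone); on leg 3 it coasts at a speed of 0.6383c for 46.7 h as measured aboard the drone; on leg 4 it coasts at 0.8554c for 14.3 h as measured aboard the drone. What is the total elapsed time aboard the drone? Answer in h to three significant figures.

τ = 85.7 h

Leg 1: γ = 2.93; τ_1 = 26.8/2.930 = 9.147 h.
Leg 2: 15.6 h is already measured aboard the drone.
Leg 3: 46.7 h is already measured aboard the drone.
Leg 4: 14.3 h is already measured aboard the drone.
Total: 9.147 + 15.60 + 46.70 + 14.30 h.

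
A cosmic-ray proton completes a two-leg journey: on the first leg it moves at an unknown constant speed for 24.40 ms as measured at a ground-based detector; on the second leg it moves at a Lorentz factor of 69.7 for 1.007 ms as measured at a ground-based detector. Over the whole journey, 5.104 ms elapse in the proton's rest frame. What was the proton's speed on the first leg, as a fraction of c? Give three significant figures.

Leg 1: speed unknown; τ_1 = 24.40/γ_1.
Leg 2: γ = 69.7; τ_2 = 1.007/69.70 = 0.01445 ms.
Total proper time: τ_1 + 0.01445 = 5.104, so τ_1 = 5.104 − 0.01445 = 5.090 ms.
γ_1 = 24.40/5.090 = 4.794; β = √(1 − 1/γ²) = √0.9565.

β = 0.978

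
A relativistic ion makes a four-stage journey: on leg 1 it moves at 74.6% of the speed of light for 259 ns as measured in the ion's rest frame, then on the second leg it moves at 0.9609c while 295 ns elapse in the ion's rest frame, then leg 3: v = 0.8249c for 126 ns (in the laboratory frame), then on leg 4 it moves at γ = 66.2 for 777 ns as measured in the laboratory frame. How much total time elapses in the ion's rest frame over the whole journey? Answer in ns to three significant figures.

Leg 1: 259 ns is already measured in the ion's rest frame.
Leg 2: 295 ns is already measured in the ion's rest frame.
Leg 3: γ = 1/√(1 − 0.8249²) = 1/√0.3195 = 1.769; τ_3 = 126/1.769 = 71.23 ns.
Leg 4: γ = 66.2; τ_4 = 777/66.20 = 11.74 ns.
Total: 259.0 + 295.0 + 71.23 + 11.74 ns.

τ = 637 ns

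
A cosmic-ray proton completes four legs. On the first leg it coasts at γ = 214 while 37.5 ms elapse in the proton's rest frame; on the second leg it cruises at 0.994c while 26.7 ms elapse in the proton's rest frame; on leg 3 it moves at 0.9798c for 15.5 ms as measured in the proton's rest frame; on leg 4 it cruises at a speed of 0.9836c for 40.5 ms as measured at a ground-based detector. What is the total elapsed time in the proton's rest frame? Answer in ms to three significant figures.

τ = 87.0 ms

Leg 1: 37.5 ms is already measured in the proton's rest frame.
Leg 2: 26.7 ms is already measured in the proton's rest frame.
Leg 3: 15.5 ms is already measured in the proton's rest frame.
Leg 4: γ = 1/√(1 − 0.9836²) = 1/√0.03253 = 5.544; τ_4 = 40.5/5.544 = 7.305 ms.
Total: 37.50 + 26.70 + 15.50 + 7.305 ms.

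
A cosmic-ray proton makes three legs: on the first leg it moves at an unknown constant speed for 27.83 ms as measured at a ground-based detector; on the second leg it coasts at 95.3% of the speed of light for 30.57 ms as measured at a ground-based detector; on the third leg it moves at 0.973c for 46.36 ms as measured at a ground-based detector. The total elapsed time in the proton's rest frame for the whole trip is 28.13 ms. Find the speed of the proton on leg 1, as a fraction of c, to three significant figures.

Leg 1: speed unknown; τ_1 = 27.83/γ_1.
Leg 2: β = 0.953; γ = 1/√(1 − 0.953²) = 1/√0.09179 = 3.301; τ_2 = 30.57/3.301 = 9.262 ms.
Leg 3: γ = 1/√(1 − 0.973²) = 1/√0.05327 = 4.333; τ_3 = 46.36/4.333 = 10.70 ms.
Total proper time: τ_1 + 9.262 + 10.70 = 28.13, so τ_1 = 28.13 − 19.96 = 8.168 ms.
γ_1 = 27.83/8.168 = 3.407; β = √(1 − 1/γ²) = √0.9139.

β = 0.956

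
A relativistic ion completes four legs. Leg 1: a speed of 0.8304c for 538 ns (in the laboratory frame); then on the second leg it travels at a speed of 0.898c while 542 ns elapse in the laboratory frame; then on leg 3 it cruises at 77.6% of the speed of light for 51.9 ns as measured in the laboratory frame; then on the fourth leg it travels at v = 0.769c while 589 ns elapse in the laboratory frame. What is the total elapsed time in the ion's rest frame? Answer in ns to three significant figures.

τ = 947 ns

Leg 1: γ = 1/√(1 − 0.8304²) = 1/√0.3104 = 1.795; τ_1 = 538/1.795 = 299.8 ns.
Leg 2: γ = 1/√(1 − 0.898²) = 1/√0.1936 = 2.273; τ_2 = 542/2.273 = 238.5 ns.
Leg 3: β = 0.776; γ = 1/√(1 − 0.776²) = 1/√0.3978 = 1.585; τ_3 = 51.9/1.585 = 32.74 ns.
Leg 4: γ = 1/√(1 − 0.769²) = 1/√0.4086 = 1.564; τ_4 = 589/1.564 = 376.5 ns.
Total: 299.8 + 238.5 + 32.74 + 376.5 ns.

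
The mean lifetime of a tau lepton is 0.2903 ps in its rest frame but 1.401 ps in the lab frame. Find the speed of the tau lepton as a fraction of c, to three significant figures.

β = 0.978

γ = Δt/τ₀ = 1.401/0.2903 = 4.826
β = √(1 − 1/γ²) = √(1 − 0.04294) = √0.9571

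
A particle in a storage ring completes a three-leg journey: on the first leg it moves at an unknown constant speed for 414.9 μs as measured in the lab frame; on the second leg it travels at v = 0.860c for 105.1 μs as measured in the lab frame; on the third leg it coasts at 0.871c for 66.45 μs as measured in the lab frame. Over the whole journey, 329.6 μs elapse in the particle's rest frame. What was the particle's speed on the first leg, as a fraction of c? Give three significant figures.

β = 0.810

Leg 1: speed unknown; τ_1 = 414.9/γ_1.
Leg 2: γ = 1/√(1 − 0.860²) = 1/√0.2604 = 1.960; τ_2 = 105.1/1.960 = 53.63 μs.
Leg 3: γ = 1/√(1 − 0.871²) = 1/√0.2414 = 2.035; τ_3 = 66.45/2.035 = 32.65 μs.
Total proper time: τ_1 + 53.63 + 32.65 = 329.6, so τ_1 = 329.6 − 86.28 = 243.3 μs.
γ_1 = 414.9/243.3 = 1.705; β = √(1 − 1/γ²) = √0.6561.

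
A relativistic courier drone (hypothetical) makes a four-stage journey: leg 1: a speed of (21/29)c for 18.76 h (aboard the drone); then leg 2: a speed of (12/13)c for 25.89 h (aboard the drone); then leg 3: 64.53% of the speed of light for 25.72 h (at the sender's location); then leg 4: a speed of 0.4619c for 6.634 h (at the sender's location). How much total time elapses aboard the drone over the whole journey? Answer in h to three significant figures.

τ = 70.2 h

Leg 1: 18.76 h is already measured aboard the drone.
Leg 2: 25.89 h is already measured aboard the drone.
Leg 3: β = 0.6453; γ = 1/√(1 − 0.6453²) = 1/√0.5836 = 1.309; τ_3 = 25.72/1.309 = 19.65 h.
Leg 4: γ = 1/√(1 − 0.4619²) = 1/√0.7866 = 1.127; τ_4 = 6.634/1.127 = 5.884 h.
Total: 18.76 + 25.89 + 19.65 + 5.884 h.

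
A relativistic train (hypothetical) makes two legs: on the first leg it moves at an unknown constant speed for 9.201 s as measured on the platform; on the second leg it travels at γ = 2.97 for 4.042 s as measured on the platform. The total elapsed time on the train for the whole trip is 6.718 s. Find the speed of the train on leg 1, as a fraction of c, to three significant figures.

Leg 1: speed unknown; τ_1 = 9.201/γ_1.
Leg 2: γ = 2.97; τ_2 = 4.042/2.970 = 1.361 s.
Total proper time: τ_1 + 1.361 = 6.718, so τ_1 = 6.718 − 1.361 = 5.357 s.
γ_1 = 9.201/5.357 = 1.718; β = √(1 − 1/γ²) = √0.6610.

β = 0.813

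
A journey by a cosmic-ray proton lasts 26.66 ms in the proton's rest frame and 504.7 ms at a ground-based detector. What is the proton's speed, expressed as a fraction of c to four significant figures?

The proper time is measured in the proton's rest frame (both events occur at the proton's location); Δt is measured at a ground-based detector. γ = Δt/τ = 504.7/26.66 = 18.93.
β = √(1 − 1/γ²) = √(1 − 0.002790) = √0.9972

v = 0.9986c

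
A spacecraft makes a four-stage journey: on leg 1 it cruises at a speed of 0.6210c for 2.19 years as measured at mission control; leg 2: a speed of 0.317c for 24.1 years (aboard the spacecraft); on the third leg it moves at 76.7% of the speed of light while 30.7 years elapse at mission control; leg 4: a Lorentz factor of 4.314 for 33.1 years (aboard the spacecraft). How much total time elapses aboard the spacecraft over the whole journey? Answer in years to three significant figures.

τ = 78.6 years

Leg 1: γ = 1/√(1 − 0.6210²) = 1/√0.6144 = 1.276; τ_1 = 2.19/1.276 = 1.717 years.
Leg 2: 24.1 years is already measured aboard the spacecraft.
Leg 3: β = 0.767; γ = 1/√(1 − 0.767²) = 1/√0.4117 = 1.558; τ_3 = 30.7/1.558 = 19.70 years.
Leg 4: 33.1 years is already measured aboard the spacecraft.
Total: 1.717 + 24.10 + 19.70 + 33.10 years.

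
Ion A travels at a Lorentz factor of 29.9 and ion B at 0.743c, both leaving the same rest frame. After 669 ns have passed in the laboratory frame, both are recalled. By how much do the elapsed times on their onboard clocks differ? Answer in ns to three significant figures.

A: γ = 29.9; τ_A = 669/29.90 = 22.37 ns.
B: γ = 1/√(1 − 0.743²) = 1/√0.4480 = 1.494; τ_B = 669/1.494 = 447.8 ns.

|τ_A − τ_B| = 425 ns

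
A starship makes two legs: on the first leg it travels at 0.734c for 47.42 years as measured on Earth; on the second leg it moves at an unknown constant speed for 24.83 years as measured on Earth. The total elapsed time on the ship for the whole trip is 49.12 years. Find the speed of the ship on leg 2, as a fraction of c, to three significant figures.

Leg 1: γ = 1/√(1 − 0.734²) = 1/√0.4612 = 1.472; τ_1 = 47.42/1.472 = 32.21 years.
Leg 2: speed unknown; τ_2 = 24.83/γ_2.
Total proper time: 32.21 + τ_2 = 49.12, so τ_2 = 49.12 − 32.21 = 16.91 years.
γ_2 = 24.83/16.91 = 1.468; β = √(1 − 1/γ²) = √0.5359.

β = 0.732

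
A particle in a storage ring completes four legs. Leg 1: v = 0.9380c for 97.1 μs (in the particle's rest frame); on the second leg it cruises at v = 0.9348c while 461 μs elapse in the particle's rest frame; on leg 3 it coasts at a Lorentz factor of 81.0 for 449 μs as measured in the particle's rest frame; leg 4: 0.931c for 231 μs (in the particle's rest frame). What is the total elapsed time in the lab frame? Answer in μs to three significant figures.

Leg 1: γ = 1/√(1 − 0.9380²) = 1/√0.1202 = 2.885; Δt_1 = 2.885 × 97.1 = 280.1 μs.
Leg 2: γ = 1/√(1 − 0.9348²) = 1/√0.1261 = 2.816; Δt_2 = 2.816 × 461 = 1298 μs.
Leg 3: γ = 81.0; Δt_3 = 81.00 × 449 = 3.637×10⁴ μs.
Leg 4: γ = 1/√(1 − 0.931²) = 1/√0.1332 = 2.740; Δt_4 = 2.740 × 231 = 632.8 μs.
Total: 280.1 + 1298 + 3.637×10⁴ + 632.8 μs.

Δt = 3.86×10⁴ μs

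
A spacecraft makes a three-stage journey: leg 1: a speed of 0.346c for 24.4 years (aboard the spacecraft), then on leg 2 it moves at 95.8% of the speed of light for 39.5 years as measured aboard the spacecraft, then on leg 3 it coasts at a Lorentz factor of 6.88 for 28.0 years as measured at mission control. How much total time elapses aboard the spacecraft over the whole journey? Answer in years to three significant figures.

Leg 1: 24.4 years is already measured aboard the spacecraft.
Leg 2: 39.5 years is already measured aboard the spacecraft.
Leg 3: γ = 6.88; τ_3 = 28.0/6.880 = 4.070 years.
Total: 24.40 + 39.50 + 4.070 years.

τ = 68.0 years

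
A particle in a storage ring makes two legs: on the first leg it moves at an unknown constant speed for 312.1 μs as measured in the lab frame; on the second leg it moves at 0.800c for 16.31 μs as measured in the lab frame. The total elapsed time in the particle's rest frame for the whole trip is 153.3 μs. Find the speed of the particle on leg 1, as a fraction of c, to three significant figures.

Leg 1: speed unknown; τ_1 = 312.1/γ_1.
Leg 2: γ = 1/√(1 − 0.800²) = 5/3 ≈ 1.667; τ_2 = 16.31/1.667 = 9.786 μs.
Total proper time: τ_1 + 9.786 = 153.3, so τ_1 = 153.3 − 9.786 = 143.5 μs.
γ_1 = 312.1/143.5 = 2.175; β = √(1 − 1/γ²) = √0.7886.

β = 0.888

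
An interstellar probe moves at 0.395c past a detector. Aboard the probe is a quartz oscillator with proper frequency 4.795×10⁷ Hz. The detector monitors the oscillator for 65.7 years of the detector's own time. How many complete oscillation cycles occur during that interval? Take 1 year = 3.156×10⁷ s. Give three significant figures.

N = 9.13×10¹⁶

γ = 1/√(1 − 0.395²) = 1/√0.8440 = 1.089
During 65.7 years of lab time, the oscillator's proper time advances by τ = Δt/γ = 65.7/1.089 = 60.36 years = 1.905×10⁹ s.
N = f × τ = 4.795×10⁷ × 1.905×10⁹ = 9.134×10¹⁶.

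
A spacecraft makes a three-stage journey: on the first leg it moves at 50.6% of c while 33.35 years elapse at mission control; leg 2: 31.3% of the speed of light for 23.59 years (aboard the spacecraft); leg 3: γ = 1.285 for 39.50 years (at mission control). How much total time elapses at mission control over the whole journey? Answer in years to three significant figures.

Leg 1: 33.35 years is already measured at mission control.
Leg 2: β = 0.313; γ = 1/√(1 − 0.313²) = 1/√0.9020 = 1.053; Δt_2 = 1.053 × 23.59 = 24.84 years.
Leg 3: 39.50 years is already measured at mission control.
Total: 33.35 + 24.84 + 39.50 years.

Δt = 97.7 years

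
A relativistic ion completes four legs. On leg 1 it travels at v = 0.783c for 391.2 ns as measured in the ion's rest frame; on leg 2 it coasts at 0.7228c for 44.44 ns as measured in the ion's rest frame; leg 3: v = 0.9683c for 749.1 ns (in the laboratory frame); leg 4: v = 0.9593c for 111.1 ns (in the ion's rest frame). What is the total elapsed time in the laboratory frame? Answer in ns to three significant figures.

Leg 1: γ = 1/√(1 − 0.783²) = 1/√0.3869 = 1.608; Δt_1 = 1.608 × 391.2 = 628.9 ns.
Leg 2: γ = 1/√(1 − 0.7228²) = 1/√0.4776 = 1.447; Δt_2 = 1.447 × 44.44 = 64.31 ns.
Leg 3: 749.1 ns is already measured in the laboratory frame.
Leg 4: γ = 1/√(1 − 0.9593²) = 1/√0.07974 = 3.541; Δt_4 = 3.541 × 111.1 = 393.4 ns.
Total: 628.9 + 64.31 + 749.1 + 393.4 ns.

Δt = 1840 ns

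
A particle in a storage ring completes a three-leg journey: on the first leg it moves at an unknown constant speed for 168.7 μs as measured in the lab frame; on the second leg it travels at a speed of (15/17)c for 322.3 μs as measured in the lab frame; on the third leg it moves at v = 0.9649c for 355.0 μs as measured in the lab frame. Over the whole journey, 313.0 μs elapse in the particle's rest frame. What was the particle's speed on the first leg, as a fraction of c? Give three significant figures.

Leg 1: speed unknown; τ_1 = 168.7/γ_1.
Leg 2: γ = 1/√(1 − (15/17)²) = 17/8 = 2.125; τ_2 = 322.3/2.125 = 151.7 μs.
Leg 3: γ = 1/√(1 − 0.9649²) = 1/√0.06897 = 3.808; τ_3 = 355.0/3.808 = 93.23 μs.
Total proper time: τ_1 + 151.7 + 93.23 = 313.0, so τ_1 = 313.0 − 244.9 = 68.10 μs.
γ_1 = 168.7/68.10 = 2.477; β = √(1 − 1/γ²) = √0.8370.

β = 0.915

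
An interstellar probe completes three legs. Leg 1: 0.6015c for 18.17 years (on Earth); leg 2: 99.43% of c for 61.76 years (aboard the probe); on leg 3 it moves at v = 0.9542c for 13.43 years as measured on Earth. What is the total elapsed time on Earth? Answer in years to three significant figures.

Δt = 611 years

Leg 1: 18.17 years is already measured on Earth.
Leg 2: β = 0.9943; γ = 1/√(1 − 0.9943²) = 1/√0.01137 = 9.379; Δt_2 = 9.379 × 61.76 = 579.3 years.
Leg 3: 13.43 years is already measured on Earth.
Total: 18.17 + 579.3 + 13.43 years.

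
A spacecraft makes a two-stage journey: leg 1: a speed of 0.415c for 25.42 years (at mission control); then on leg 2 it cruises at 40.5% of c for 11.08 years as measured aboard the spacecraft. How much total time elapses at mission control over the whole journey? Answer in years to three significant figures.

Leg 1: 25.42 years is already measured at mission control.
Leg 2: β = 0.405; γ = 1/√(1 − 0.405²) = 1/√0.8360 = 1.094; Δt_2 = 1.094 × 11.08 = 12.12 years.
Total: 25.42 + 12.12 years.

Δt = 37.5 years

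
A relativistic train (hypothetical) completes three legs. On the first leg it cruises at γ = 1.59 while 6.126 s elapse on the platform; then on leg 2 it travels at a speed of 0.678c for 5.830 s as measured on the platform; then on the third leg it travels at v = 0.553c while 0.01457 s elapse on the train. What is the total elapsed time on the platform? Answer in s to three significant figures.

Δt = 12.0 s

Leg 1: 6.126 s is already measured on the platform.
Leg 2: 5.830 s is already measured on the platform.
Leg 3: γ = 1/√(1 − 0.553²) = 1/√0.6942 = 1.200; Δt_3 = 1.200 × 0.01457 = 0.01749 s.
Total: 6.126 + 5.830 + 0.01749 s.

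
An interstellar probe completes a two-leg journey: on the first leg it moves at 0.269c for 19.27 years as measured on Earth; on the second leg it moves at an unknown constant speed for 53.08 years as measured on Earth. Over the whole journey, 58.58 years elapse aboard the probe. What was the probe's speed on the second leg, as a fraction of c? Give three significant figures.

β = 0.657

Leg 1: γ = 1/√(1 − 0.269²) = 1/√0.9276 = 1.038; τ_1 = 19.27/1.038 = 18.56 years.
Leg 2: speed unknown; τ_2 = 53.08/γ_2.
Total proper time: 18.56 + τ_2 = 58.58, so τ_2 = 58.58 − 18.56 = 40.02 years.
γ_2 = 53.08/40.02 = 1.326; β = √(1 − 1/γ²) = √0.4315.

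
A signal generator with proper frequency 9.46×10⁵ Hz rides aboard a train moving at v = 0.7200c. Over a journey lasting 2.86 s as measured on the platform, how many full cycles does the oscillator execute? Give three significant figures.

N = 1.88×10⁶

γ = 1/√(1 − 0.7200²) = 1/√0.4816 = 1.441
The oscillator's own cycle count is N = f × τ where τ is the proper time on the train. τ = Δt/γ = 2.86/1.441 = 1.985 s = 1.985×10⁰ s.
N = 9.46×10⁵ × 1.985×10⁰ = 1.878×10⁶.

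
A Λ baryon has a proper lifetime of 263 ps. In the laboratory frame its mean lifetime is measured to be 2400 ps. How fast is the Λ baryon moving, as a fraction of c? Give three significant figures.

γ = Δt/τ₀ = 2400/263 = 9.125
β = √(1 − 1/γ²) = √(1 − 0.01201) = √0.9880

β = 0.994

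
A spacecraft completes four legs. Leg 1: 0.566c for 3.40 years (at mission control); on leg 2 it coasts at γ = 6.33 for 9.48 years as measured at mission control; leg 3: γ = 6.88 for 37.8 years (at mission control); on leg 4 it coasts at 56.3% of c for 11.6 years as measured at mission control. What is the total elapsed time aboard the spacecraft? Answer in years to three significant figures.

Leg 1: γ = 1/√(1 − 0.566²) = 1/√0.6796 = 1.213; τ_1 = 3.40/1.213 = 2.803 years.
Leg 2: γ = 6.33; τ_2 = 9.48/6.330 = 1.498 years.
Leg 3: γ = 6.88; τ_3 = 37.8/6.880 = 5.494 years.
Leg 4: β = 0.563; γ = 1/√(1 − 0.563²) = 1/√0.6830 = 1.210; τ_4 = 11.6/1.210 = 9.587 years.
Total: 2.803 + 1.498 + 5.494 + 9.587 years.

τ = 19.4 years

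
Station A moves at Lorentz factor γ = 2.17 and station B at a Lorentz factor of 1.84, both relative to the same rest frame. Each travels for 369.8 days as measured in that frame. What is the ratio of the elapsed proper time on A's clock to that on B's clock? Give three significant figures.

τ_A/τ_B = 0.848

A: γ = 2.17. B: γ = 1.84.
τ_A/τ_B = γ_B/γ_A = 1.840/2.170 = 0.8479, so τ_A/τ_B = 0.8479.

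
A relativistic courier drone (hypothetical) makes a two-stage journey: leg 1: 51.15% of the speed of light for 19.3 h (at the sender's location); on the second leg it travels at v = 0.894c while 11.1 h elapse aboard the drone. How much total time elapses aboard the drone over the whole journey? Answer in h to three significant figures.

τ = 27.7 h

Leg 1: β = 0.5115; γ = 1/√(1 − 0.5115²) = 1/√0.7384 = 1.164; τ_1 = 19.3/1.164 = 16.58 h.
Leg 2: 11.1 h is already measured aboard the drone.
Total: 16.58 + 11.10 h.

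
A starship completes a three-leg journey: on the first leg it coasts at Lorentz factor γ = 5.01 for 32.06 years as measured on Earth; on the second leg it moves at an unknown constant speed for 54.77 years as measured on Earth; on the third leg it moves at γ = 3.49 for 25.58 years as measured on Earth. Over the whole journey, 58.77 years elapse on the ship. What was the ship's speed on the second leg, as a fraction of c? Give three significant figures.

β = 0.569

Leg 1: γ = 5.01; τ_1 = 32.06/5.010 = 6.399 years.
Leg 2: speed unknown; τ_2 = 54.77/γ_2.
Leg 3: γ = 3.49; τ_3 = 25.58/3.490 = 7.330 years.
Total proper time: 6.399 + τ_2 + 7.330 = 58.77, so τ_2 = 58.77 − 13.73 = 45.04 years.
γ_2 = 54.77/45.04 = 1.216; β = √(1 − 1/γ²) = √0.3237.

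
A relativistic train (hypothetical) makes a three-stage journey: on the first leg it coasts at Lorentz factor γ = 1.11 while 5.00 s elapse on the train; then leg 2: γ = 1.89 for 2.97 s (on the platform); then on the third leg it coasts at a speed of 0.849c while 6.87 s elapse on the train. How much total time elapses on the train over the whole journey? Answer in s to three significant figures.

Leg 1: 5.00 s is already measured on the train.
Leg 2: γ = 1.89; τ_2 = 2.97/1.890 = 1.571 s.
Leg 3: 6.87 s is already measured on the train.
Total: 5.000 + 1.571 + 6.870 s.

τ = 13.4 s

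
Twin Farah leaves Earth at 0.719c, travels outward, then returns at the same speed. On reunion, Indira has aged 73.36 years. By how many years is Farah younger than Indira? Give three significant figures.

Δt − τ = 22.4 years

γ = 1/√(1 − 0.719²) = 1/√0.4830 = 1.439
Farah's elapsed proper time: τ = 73.36/1.439 = 50.99 years.
Age gap = Δt − τ = 73.36 − 50.99 years.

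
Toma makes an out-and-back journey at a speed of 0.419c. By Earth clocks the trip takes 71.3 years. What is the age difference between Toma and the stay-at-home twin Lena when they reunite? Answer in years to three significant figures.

γ = 1/√(1 − 0.419²) = 1/√0.8244 = 1.101
Toma's elapsed proper time: τ = 71.3/1.101 = 64.74 years.
Age gap = Δt − τ = 71.3 − 64.74 years.

Δt − τ = 6.56 years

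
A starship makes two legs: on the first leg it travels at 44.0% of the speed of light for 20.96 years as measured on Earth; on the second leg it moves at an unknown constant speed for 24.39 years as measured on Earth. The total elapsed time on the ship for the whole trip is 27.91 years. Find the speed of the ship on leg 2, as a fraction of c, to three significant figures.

Leg 1: β = 0.440; γ = 1/√(1 − 0.440²) = 1/√0.8064 = 1.114; τ_1 = 20.96/1.114 = 18.82 years.
Leg 2: speed unknown; τ_2 = 24.39/γ_2.
Total proper time: 18.82 + τ_2 = 27.91, so τ_2 = 27.91 − 18.82 = 9.088 years.
γ_2 = 24.39/9.088 = 2.684; β = √(1 − 1/γ²) = √0.8612.

β = 0.928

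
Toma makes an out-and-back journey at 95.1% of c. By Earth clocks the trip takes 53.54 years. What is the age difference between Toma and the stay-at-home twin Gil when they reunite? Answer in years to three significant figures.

β = 0.951; γ = 1/√(1 − 0.951²) = 1/√0.09560 = 3.234
Toma's elapsed proper time: τ = 53.54/3.234 = 16.55 years.
Age gap = Δt − τ = 53.54 − 16.55 years.

Δt − τ = 37.0 years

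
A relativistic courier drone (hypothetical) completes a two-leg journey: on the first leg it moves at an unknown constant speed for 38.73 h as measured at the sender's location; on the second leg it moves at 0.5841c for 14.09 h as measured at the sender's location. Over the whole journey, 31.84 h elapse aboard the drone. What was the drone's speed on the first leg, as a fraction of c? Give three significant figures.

Leg 1: speed unknown; τ_1 = 38.73/γ_1.
Leg 2: γ = 1/√(1 − 0.5841²) = 1/√0.6588 = 1.232; τ_2 = 14.09/1.232 = 11.44 h.
Total proper time: τ_1 + 11.44 = 31.84, so τ_1 = 31.84 − 11.44 = 20.40 h.
γ_1 = 38.73/20.40 = 1.898; β = √(1 − 1/γ²) = √0.7225.

β = 0.850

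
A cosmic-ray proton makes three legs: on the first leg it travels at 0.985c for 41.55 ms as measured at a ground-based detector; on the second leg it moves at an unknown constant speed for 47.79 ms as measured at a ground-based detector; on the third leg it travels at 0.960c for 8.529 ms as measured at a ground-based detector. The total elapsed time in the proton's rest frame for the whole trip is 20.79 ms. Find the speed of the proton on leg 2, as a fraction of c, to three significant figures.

Leg 1: γ = 1/√(1 − 0.985²) = 1/√0.02977 = 5.795; τ_1 = 41.55/5.795 = 7.170 ms.
Leg 2: speed unknown; τ_2 = 47.79/γ_2.
Leg 3: γ = 1/√(1 − 0.960²) = 25/7 ≈ 3.571; τ_3 = 8.529/3.571 = 2.388 ms.
Total proper time: 7.170 + τ_2 + 2.388 = 20.79, so τ_2 = 20.79 − 9.558 = 11.23 ms.
γ_2 = 47.79/11.23 = 4.255; β = √(1 − 1/γ²) = √0.9448.

β = 0.972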